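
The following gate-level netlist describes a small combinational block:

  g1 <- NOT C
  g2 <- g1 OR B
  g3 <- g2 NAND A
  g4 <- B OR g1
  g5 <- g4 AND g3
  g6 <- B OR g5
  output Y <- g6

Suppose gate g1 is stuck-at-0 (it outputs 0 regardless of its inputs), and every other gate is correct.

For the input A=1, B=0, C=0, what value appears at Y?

0

Propagate with g1 forced: g1=0 [stuck-at-0], g2=0, g3=1, g4=0, g5=0, g6=0.
So Y = 0. (Same as the fault-free value — the fault is masked on this input.)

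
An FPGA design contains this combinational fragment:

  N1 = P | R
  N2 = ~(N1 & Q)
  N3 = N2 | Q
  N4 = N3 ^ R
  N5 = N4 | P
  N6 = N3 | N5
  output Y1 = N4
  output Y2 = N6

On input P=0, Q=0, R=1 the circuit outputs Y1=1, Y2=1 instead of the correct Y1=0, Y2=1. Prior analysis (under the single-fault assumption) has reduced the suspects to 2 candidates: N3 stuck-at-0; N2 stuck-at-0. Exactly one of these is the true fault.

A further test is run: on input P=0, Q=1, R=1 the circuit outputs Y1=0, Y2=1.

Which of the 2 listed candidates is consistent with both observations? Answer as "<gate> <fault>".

Evaluate each candidate on input P=0, Q=1, R=1:
  N3 stuck-at-0: N1=1, N2=0, N3=0 [stuck-at-0], N4=1, N5=1, N6=1 → Y1=1, Y2=1 — eliminated
  N2 stuck-at-0: N1=1, N2=0 [stuck-at-0], N3=1, N4=0, N5=0, N6=1 → Y1=0, Y2=1 — matches
Only N2 stuck-at-0 reproduces the observed Y1=0, Y2=1.

N2 stuck-at-0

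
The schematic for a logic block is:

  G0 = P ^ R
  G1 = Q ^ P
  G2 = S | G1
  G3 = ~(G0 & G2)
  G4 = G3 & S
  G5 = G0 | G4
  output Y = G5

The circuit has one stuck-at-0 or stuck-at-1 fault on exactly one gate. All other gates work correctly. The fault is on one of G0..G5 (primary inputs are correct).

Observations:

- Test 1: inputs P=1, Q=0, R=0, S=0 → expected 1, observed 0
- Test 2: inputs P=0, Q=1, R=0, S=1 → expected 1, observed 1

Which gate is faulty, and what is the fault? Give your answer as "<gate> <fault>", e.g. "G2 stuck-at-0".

G0 stuck-at-0

Fault-free values for test 1 (P=1, Q=0, R=0, S=0): G0=1, G1=1, G2=1, G3=0, G4=0, G5=1, giving Y=1. Observed 0.
Test 1: faults giving observed 0 are {G0 stuck-at-0, G5 stuck-at-0}.
Test 2 (P=0, Q=1, R=0, S=1): fault-free G0=0, G1=1, G2=1, G3=1, G4=1, G5=1 → 1; observed 1. Eliminates G5 stuck-at-0.
Only G0 stuck-at-0 is consistent with every test.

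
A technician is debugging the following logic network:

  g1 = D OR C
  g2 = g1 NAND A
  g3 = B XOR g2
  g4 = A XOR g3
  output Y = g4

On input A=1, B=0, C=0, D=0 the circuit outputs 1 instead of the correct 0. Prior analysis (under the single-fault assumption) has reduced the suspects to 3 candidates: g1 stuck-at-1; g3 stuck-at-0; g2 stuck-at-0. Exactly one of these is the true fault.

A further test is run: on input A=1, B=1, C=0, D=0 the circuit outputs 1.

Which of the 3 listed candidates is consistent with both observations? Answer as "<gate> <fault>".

Evaluate each candidate on input A=1, B=1, C=0, D=0:
  g1 stuck-at-1: g1=1 [stuck-at-1], g2=0, g3=1, g4=0 → 0 — eliminated
  g3 stuck-at-0: g1=0, g2=1, g3=0 [stuck-at-0], g4=1 → 1 — matches
  g2 stuck-at-0: g1=0, g2=0 [stuck-at-0], g3=1, g4=0 → 0 — eliminated
Only g3 stuck-at-0 reproduces the observed 1.

g3 stuck-at-0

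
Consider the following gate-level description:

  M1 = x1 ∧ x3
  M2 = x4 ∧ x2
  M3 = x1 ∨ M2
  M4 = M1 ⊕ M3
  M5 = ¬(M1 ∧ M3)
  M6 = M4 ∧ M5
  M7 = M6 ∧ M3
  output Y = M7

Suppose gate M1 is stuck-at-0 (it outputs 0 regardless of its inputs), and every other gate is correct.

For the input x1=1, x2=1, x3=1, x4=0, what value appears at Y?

Propagate with M1 forced: M1=0 [stuck-at-0], M2=0, M3=1, M4=1, M5=1, M6=1, M7=1.
So Y = 1. (Without the fault it would be 0.)

1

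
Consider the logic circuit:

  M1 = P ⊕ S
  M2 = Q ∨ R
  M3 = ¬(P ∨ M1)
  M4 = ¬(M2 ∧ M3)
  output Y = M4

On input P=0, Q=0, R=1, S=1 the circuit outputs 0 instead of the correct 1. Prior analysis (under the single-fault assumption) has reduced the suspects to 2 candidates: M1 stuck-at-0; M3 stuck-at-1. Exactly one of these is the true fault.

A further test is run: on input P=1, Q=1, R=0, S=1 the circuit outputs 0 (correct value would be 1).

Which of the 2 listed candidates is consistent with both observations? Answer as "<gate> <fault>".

M3 stuck-at-1

Evaluate each candidate on input P=1, Q=1, R=0, S=1:
  M1 stuck-at-0: M1=0 [stuck-at-0], M2=1, M3=0, M4=1 → 1 — eliminated
  M3 stuck-at-1: M1=0, M2=1, M3=1 [stuck-at-1], M4=0 → 0 — matches
Only M3 stuck-at-1 reproduces the observed 0.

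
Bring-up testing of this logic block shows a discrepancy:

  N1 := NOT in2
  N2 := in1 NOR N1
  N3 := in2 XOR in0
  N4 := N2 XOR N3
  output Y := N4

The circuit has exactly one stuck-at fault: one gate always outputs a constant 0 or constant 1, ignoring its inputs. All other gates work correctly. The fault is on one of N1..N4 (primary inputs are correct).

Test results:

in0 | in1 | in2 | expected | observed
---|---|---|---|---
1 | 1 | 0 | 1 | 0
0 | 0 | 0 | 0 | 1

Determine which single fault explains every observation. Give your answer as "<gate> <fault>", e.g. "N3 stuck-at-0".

N2 stuck-at-1

Fault-free values for test 1 (in0=1, in1=1, in2=0): N1=1, N2=0, N3=1, N4=1, giving Y=1. Observed 0.
Test 1: faults giving observed 0 are {N2 stuck-at-1, N3 stuck-at-0, N4 stuck-at-0}.
Test 2 (in0=0, in1=0, in2=0): fault-free N1=1, N2=0, N3=0, N4=0 → 0; observed 1. Eliminates N3 stuck-at-0, N4 stuck-at-0.
Only N2 stuck-at-1 is consistent with every test.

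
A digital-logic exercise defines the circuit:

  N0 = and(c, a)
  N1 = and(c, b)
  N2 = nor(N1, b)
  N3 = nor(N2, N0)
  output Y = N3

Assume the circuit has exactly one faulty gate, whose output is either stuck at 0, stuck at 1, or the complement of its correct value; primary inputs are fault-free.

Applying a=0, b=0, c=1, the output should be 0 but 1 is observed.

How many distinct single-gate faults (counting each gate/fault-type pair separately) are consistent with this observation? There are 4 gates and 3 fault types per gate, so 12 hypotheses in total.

Fault-free: N0=0, N1=0, N2=1, N3=0 → 0. Observed 1.
  N0 stuck-at-0: output 0 ✗
  N0 stuck-at-1: output 0 ✗
  N0 inverted output: output 0 ✗
  N1 stuck-at-0: output 0 ✗
  N1 stuck-at-1: output 1 ✓
  N1 inverted output: output 1 ✓
  N2 stuck-at-0: output 1 ✓
  N2 stuck-at-1: output 0 ✗
  N2 inverted output: output 1 ✓
  N3 stuck-at-0: output 0 ✗
  N3 stuck-at-1: output 1 ✓
  N3 inverted output: output 1 ✓
Consistent faults: {N1 stuck-at-1, N1 inverted output, N2 stuck-at-0, N2 inverted output, N3 stuck-at-1, N3 inverted output} — 6 in all.

6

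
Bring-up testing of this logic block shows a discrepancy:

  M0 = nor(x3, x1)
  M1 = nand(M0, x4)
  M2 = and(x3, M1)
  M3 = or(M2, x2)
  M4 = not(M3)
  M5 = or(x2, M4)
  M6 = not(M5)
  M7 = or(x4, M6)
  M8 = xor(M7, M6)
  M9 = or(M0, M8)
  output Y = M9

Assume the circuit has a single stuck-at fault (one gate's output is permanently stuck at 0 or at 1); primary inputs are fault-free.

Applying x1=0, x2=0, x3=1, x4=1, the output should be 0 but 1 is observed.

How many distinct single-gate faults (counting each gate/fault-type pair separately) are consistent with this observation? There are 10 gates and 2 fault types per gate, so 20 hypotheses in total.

Fault-free: M0=0, M1=1, M2=1, M3=1, M4=0, M5=0, M6=1, M7=1, M8=0, M9=0 → 0. Observed 1.
  M0: stuck-at-1 ✓; others ✗
  M1: stuck-at-0 ✓; others ✗
  M2: stuck-at-0 ✓; others ✗
  M3: stuck-at-0 ✓; others ✗
  M4: stuck-at-1 ✓; others ✗
  M5: stuck-at-1 ✓; others ✗
  M6: stuck-at-0 ✓; others ✗
  M7: stuck-at-0 ✓; others ✗
  M8: stuck-at-1 ✓; others ✗
  M9: stuck-at-1 ✓; others ✗
Consistent faults: {M0 stuck-at-1, M1 stuck-at-0, M2 stuck-at-0, M3 stuck-at-0, M4 stuck-at-1, M5 stuck-at-1, M6 stuck-at-0, M7 stuck-at-0, M8 stuck-at-1, M9 stuck-at-1} — 10 in all.

10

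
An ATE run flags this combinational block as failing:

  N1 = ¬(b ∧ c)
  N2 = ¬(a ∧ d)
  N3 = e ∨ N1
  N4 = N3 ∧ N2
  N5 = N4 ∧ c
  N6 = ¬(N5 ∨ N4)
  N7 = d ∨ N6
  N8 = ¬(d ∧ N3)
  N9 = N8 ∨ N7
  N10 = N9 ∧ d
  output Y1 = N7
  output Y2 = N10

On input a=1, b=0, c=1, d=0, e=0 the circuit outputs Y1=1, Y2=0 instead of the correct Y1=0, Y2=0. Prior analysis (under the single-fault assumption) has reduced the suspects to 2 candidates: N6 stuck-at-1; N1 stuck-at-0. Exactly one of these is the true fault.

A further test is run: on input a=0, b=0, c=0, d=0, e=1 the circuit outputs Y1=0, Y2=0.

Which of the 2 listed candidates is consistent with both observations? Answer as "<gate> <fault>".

N1 stuck-at-0

Evaluate each candidate on input a=0, b=0, c=0, d=0, e=1:
  N6 stuck-at-1: N1=1, N2=1, N3=1, N4=1, N5=0, N6=1 [stuck-at-1], N7=1, N8=1, N9=1, N10=0 → Y1=1, Y2=0 — eliminated
  N1 stuck-at-0: N1=0 [stuck-at-0], N2=1, N3=1, N4=1, N5=0, N6=0, N7=0, N8=1, N9=1, N10=0 → Y1=0, Y2=0 — matches
Only N1 stuck-at-0 reproduces the observed Y1=0, Y2=0.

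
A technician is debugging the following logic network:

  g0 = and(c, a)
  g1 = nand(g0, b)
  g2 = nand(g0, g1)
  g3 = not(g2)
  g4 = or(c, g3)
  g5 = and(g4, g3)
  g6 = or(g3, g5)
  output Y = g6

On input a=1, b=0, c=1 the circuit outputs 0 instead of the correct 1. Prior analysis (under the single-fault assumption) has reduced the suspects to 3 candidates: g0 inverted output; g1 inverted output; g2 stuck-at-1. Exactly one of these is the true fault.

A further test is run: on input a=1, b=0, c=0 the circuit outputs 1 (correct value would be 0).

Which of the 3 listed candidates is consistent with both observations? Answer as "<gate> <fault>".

Evaluate each candidate on input a=1, b=0, c=0:
  g0 inverted output: g0=1 [inverted output], g1=1, g2=0, g3=1, g4=1, g5=1, g6=1 → 1 — matches
  g1 inverted output: g0=0, g1=0 [inverted output], g2=1, g3=0, g4=0, g5=0, g6=0 → 0 — eliminated
  g2 stuck-at-1: g0=0, g1=1, g2=1 [stuck-at-1], g3=0, g4=0, g5=0, g6=0 → 0 — eliminated
Only g0 inverted output reproduces the observed 1.

g0 inverted output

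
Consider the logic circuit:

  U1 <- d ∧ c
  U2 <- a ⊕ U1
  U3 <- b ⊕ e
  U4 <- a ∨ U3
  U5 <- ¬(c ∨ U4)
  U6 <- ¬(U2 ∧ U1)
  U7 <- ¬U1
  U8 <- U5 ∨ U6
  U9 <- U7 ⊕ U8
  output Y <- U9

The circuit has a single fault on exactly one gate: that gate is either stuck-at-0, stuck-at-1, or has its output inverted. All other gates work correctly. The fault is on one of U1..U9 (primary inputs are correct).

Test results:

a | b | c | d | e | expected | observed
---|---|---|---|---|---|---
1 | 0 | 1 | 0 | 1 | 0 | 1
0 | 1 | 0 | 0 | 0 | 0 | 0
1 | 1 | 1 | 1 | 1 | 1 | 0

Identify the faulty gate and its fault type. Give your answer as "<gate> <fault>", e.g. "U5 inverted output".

Fault-free values for test 1 (a=1, b=0, c=1, d=0, e=1): U1=0, U2=1, U3=1, U4=1, U5=0, U6=1, U7=1, U8=1, U9=0, giving Y=0. Observed 1.
Test 1: faults giving observed 1 are {U1 stuck-at-1, U1 inverted output, U6 stuck-at-0, U6 inverted output, U7 stuck-at-0, U7 inverted output, U8 stuck-at-0, U8 inverted output, U9 stuck-at-1, U9 inverted output}.
Test 2 (a=0, b=1, c=0, d=0, e=0): fault-free U1=0, U2=0, U3=1, U4=1, U5=0, U6=1, U7=1, U8=1, U9=0 → 0; observed 0. Eliminates U6 stuck-at-0, U6 inverted output, U7 stuck-at-0, U7 inverted output, U8 stuck-at-0, U8 inverted output, U9 stuck-at-1, U9 inverted output.
Test 3 (a=1, b=1, c=1, d=1, e=1): fault-free U1=1, U2=0, U3=0, U4=1, U5=0, U6=1, U7=0, U8=1, U9=1 → 1; observed 0. Eliminates U1 stuck-at-1.
Only U1 inverted output is consistent with every test.

U1 inverted output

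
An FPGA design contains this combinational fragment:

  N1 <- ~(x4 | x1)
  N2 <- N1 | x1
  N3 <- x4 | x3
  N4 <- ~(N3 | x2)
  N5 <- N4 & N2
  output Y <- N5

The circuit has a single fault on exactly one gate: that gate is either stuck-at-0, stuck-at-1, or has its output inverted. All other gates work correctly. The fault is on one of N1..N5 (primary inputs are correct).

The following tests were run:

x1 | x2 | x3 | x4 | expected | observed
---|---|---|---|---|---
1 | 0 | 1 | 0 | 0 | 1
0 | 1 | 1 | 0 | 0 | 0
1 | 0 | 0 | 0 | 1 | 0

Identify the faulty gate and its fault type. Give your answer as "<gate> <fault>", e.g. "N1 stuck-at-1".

N3 inverted output

Fault-free values for test 1 (x1=1, x2=0, x3=1, x4=0): N1=0, N2=1, N3=1, N4=0, N5=0, giving Y=0. Observed 1.
Test 1: faults giving observed 1 are {N3 stuck-at-0, N3 inverted output, N4 stuck-at-1, N4 inverted output, N5 stuck-at-1, N5 inverted output}.
Test 2 (x1=0, x2=1, x3=1, x4=0): fault-free N1=1, N2=1, N3=1, N4=0, N5=0 → 0; observed 0. Eliminates N4 stuck-at-1, N4 inverted output, N5 stuck-at-1, N5 inverted output.
Test 3 (x1=1, x2=0, x3=0, x4=0): fault-free N1=0, N2=1, N3=0, N4=1, N5=1 → 1; observed 0. Eliminates N3 stuck-at-0.
Only N3 inverted output is consistent with every test.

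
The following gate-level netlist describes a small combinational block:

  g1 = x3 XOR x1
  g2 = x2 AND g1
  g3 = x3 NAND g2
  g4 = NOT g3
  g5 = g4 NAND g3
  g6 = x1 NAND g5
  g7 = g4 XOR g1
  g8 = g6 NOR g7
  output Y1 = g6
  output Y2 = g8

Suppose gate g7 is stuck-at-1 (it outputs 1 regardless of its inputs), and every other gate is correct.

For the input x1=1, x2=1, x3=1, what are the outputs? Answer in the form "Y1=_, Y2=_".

Propagate with g7 forced: g1=0, g2=0, g3=1, g4=0, g5=1, g6=0, g7=1 [stuck-at-1], g8=0.
So the outputs are Y1=0, Y2=0. (Without the fault they would be Y1=0, Y2=1.)

Y1=0, Y2=0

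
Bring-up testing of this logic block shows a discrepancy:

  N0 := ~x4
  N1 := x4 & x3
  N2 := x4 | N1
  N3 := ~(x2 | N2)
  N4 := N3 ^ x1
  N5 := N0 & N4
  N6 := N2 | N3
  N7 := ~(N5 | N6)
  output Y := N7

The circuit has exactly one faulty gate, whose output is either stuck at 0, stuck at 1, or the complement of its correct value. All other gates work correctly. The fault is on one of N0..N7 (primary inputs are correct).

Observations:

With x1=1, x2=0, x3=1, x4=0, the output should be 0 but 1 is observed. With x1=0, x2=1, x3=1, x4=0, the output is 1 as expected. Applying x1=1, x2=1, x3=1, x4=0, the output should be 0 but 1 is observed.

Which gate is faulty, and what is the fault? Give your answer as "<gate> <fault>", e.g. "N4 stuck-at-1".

N7 stuck-at-1

Fault-free values for test 1 (x1=1, x2=0, x3=1, x4=0): N0=1, N1=0, N2=0, N3=1, N4=0, N5=0, N6=1, N7=0, giving Y=0. Observed 1.
Test 1: faults giving observed 1 are {N6 stuck-at-0, N6 inverted output, N7 stuck-at-1, N7 inverted output}.
Test 2 (x1=0, x2=1, x3=1, x4=0): fault-free N0=1, N1=0, N2=0, N3=0, N4=0, N5=0, N6=0, N7=1 → 1; observed 1. Eliminates N6 inverted output, N7 inverted output.
Test 3 (x1=1, x2=1, x3=1, x4=0): fault-free N0=1, N1=0, N2=0, N3=0, N4=1, N5=1, N6=0, N7=0 → 0; observed 1. Eliminates N6 stuck-at-0.
Only N7 stuck-at-1 is consistent with every test.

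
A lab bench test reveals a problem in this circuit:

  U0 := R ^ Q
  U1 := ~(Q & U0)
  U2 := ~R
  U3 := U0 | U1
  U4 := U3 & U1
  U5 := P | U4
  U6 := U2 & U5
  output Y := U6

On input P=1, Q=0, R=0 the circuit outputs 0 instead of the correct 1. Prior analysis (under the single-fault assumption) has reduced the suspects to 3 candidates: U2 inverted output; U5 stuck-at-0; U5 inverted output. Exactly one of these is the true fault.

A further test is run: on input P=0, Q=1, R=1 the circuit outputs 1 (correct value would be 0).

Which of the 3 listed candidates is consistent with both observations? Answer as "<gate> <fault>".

U2 inverted output

Evaluate each candidate on input P=0, Q=1, R=1:
  U2 inverted output: U0=0, U1=1, U2=1 [inverted output], U3=1, U4=1, U5=1, U6=1 → 1 — matches
  U5 stuck-at-0: U0=0, U1=1, U2=0, U3=1, U4=1, U5=0 [stuck-at-0], U6=0 → 0 — eliminated
  U5 inverted output: U0=0, U1=1, U2=0, U3=1, U4=1, U5=0 [inverted output], U6=0 → 0 — eliminated
Only U2 inverted output reproduces the observed 1.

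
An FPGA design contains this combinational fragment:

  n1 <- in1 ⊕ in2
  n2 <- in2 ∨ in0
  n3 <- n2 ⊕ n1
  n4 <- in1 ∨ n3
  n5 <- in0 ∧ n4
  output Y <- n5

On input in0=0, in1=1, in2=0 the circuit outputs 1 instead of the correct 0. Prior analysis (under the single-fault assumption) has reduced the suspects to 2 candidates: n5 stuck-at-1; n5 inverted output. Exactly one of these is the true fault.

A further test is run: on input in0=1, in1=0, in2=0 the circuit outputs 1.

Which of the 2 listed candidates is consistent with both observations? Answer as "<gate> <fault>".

n5 stuck-at-1

Evaluate each candidate on input in0=1, in1=0, in2=0:
  n5 stuck-at-1: n1=0, n2=1, n3=1, n4=1, n5=1 [stuck-at-1] → 1 — matches
  n5 inverted output: n1=0, n2=1, n3=1, n4=1, n5=0 [inverted output] → 0 — eliminated
Only n5 stuck-at-1 reproduces the observed 1.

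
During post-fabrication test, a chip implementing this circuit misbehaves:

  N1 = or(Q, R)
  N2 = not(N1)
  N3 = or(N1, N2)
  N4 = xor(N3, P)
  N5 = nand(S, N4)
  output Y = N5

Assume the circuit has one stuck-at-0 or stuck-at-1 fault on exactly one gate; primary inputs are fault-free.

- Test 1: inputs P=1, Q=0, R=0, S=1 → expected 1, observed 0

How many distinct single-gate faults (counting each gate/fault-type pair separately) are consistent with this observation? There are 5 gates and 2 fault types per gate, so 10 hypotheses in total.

Fault-free: N1=0, N2=1, N3=1, N4=0, N5=1 → 1. Observed 0.
  N1 stuck-at-0: output 1 ✗
  N1 stuck-at-1: output 1 ✗
  N2 stuck-at-0: output 0 ✓
  N2 stuck-at-1: output 1 ✗
  N3 stuck-at-0: output 0 ✓
  N3 stuck-at-1: output 1 ✗
  N4 stuck-at-0: output 1 ✗
  N4 stuck-at-1: output 0 ✓
  N5 stuck-at-0: output 0 ✓
  N5 stuck-at-1: output 1 ✗
Consistent faults: {N2 stuck-at-0, N3 stuck-at-0, N4 stuck-at-1, N5 stuck-at-0} — 4 in all.

4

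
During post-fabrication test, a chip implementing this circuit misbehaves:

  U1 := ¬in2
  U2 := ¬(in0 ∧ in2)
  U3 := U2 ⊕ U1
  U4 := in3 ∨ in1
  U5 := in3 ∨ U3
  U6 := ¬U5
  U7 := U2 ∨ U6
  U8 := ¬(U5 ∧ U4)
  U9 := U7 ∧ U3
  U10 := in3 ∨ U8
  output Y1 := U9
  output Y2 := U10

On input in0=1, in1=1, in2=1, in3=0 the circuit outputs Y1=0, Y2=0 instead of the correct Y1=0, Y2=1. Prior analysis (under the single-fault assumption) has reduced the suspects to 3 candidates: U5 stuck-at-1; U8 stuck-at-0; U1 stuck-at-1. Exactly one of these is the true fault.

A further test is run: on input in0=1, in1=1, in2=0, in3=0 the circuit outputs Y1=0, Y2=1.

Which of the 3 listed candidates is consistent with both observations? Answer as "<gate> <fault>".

Evaluate each candidate on input in0=1, in1=1, in2=0, in3=0:
  U5 stuck-at-1: U1=1, U2=1, U3=0, U4=1, U5=1 [stuck-at-1], U6=0, U7=1, U8=0, U9=0, U10=0 → Y1=0, Y2=0 — eliminated
  U8 stuck-at-0: U1=1, U2=1, U3=0, U4=1, U5=0, U6=1, U7=1, U8=0 [stuck-at-0], U9=0, U10=0 → Y1=0, Y2=0 — eliminated
  U1 stuck-at-1: U1=1 [stuck-at-1], U2=1, U3=0, U4=1, U5=0, U6=1, U7=1, U8=1, U9=0, U10=1 → Y1=0, Y2=1 — matches
Only U1 stuck-at-1 reproduces the observed Y1=0, Y2=1.

U1 stuck-at-1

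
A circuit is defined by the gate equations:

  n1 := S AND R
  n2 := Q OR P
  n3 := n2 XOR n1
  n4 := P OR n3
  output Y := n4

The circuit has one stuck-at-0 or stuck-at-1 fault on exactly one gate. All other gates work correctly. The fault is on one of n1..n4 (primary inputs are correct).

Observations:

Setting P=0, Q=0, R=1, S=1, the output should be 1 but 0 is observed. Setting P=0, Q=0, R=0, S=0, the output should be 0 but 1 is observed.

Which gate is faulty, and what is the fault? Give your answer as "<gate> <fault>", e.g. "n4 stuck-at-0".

n2 stuck-at-1

Fault-free values for test 1 (P=0, Q=0, R=1, S=1): n1=1, n2=0, n3=1, n4=1, giving Y=1. Observed 0.
Test 1: faults giving observed 0 are {n1 stuck-at-0, n2 stuck-at-1, n3 stuck-at-0, n4 stuck-at-0}.
Test 2 (P=0, Q=0, R=0, S=0): fault-free n1=0, n2=0, n3=0, n4=0 → 0; observed 1. Eliminates n1 stuck-at-0, n3 stuck-at-0, n4 stuck-at-0.
Only n2 stuck-at-1 is consistent with every test.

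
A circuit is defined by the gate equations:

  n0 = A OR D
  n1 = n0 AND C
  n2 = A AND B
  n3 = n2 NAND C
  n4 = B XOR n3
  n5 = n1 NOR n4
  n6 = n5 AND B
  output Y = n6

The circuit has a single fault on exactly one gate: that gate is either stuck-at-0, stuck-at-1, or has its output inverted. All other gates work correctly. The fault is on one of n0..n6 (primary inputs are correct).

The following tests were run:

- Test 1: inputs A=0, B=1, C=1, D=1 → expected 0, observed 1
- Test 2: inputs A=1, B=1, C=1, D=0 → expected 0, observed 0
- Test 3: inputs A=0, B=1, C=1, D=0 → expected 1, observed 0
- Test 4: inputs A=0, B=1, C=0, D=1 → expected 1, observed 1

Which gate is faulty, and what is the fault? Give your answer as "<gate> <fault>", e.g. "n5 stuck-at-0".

n0 inverted output

Fault-free values for test 1 (A=0, B=1, C=1, D=1): n0=1, n1=1, n2=0, n3=1, n4=0, n5=0, n6=0, giving Y=0. Observed 1.
Test 1: faults giving observed 1 are {n0 stuck-at-0, n0 inverted output, n1 stuck-at-0, n1 inverted output, n5 stuck-at-1, n5 inverted output, n6 stuck-at-1, n6 inverted output}.
Test 2 (A=1, B=1, C=1, D=0): fault-free n0=1, n1=1, n2=1, n3=0, n4=1, n5=0, n6=0 → 0; observed 0. Eliminates n5 stuck-at-1, n5 inverted output, n6 stuck-at-1, n6 inverted output.
Test 3 (A=0, B=1, C=1, D=0): fault-free n0=0, n1=0, n2=0, n3=1, n4=0, n5=1, n6=1 → 1; observed 0. Eliminates n0 stuck-at-0, n1 stuck-at-0.
Test 4 (A=0, B=1, C=0, D=1): fault-free n0=1, n1=0, n2=0, n3=1, n4=0, n5=1, n6=1 → 1; observed 1. Eliminates n1 inverted output.
Only n0 inverted output is consistent with every test.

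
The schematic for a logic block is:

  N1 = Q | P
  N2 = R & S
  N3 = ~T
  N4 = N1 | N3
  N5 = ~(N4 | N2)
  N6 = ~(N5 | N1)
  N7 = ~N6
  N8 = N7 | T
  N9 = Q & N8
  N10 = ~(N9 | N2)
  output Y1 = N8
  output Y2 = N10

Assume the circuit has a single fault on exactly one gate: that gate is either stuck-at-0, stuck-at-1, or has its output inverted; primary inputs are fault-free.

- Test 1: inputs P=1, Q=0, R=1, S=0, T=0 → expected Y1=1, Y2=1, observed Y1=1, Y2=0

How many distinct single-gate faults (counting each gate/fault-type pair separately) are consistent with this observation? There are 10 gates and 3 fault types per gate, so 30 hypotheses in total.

Fault-free: N1=1, N2=0, N3=1, N4=1, N5=0, N6=0, N7=1, N8=1, N9=0, N10=1 → Y1=1, Y2=1. Observed Y1=1, Y2=0.
  N1: none of the 3 fault types match ✗
  N2: stuck-at-1, inverted output ✓; others ✗
  N3: none of the 3 fault types match ✗
  N4: none of the 3 fault types match ✗
  N5: none of the 3 fault types match ✗
  N6: none of the 3 fault types match ✗
  N7: none of the 3 fault types match ✗
  N8: none of the 3 fault types match ✗
  N9: stuck-at-1, inverted output ✓; others ✗
  N10: stuck-at-0, inverted output ✓; others ✗
Consistent faults: {N2 stuck-at-1, N2 inverted output, N9 stuck-at-1, N9 inverted output, N10 stuck-at-0, N10 inverted output} — 6 in all.

6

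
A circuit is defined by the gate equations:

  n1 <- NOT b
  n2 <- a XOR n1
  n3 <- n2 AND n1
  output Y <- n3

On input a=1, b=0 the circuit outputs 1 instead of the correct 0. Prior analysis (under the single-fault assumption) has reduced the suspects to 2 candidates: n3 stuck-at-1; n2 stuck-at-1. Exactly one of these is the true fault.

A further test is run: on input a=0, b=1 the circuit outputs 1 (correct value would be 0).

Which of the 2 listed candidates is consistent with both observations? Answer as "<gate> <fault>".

Evaluate each candidate on input a=0, b=1:
  n3 stuck-at-1: n1=0, n2=0, n3=1 [stuck-at-1] → 1 — matches
  n2 stuck-at-1: n1=0, n2=1 [stuck-at-1], n3=0 → 0 — eliminated
Only n3 stuck-at-1 reproduces the observed 1.

n3 stuck-at-1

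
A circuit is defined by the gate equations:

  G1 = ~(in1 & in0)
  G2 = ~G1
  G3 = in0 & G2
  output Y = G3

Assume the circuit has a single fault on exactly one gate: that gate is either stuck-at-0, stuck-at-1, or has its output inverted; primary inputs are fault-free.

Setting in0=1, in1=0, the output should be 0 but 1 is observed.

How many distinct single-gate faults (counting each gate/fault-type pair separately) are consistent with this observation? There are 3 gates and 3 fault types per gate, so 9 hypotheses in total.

6

Fault-free: G1=1, G2=0, G3=0 → 0. Observed 1.
  G1 stuck-at-0: output 1 ✓
  G1 stuck-at-1: output 0 ✗
  G1 inverted output: output 1 ✓
  G2 stuck-at-0: output 0 ✗
  G2 stuck-at-1: output 1 ✓
  G2 inverted output: output 1 ✓
  G3 stuck-at-0: output 0 ✗
  G3 stuck-at-1: output 1 ✓
  G3 inverted output: output 1 ✓
Consistent faults: {G1 stuck-at-0, G1 inverted output, G2 stuck-at-1, G2 inverted output, G3 stuck-at-1, G3 inverted output} — 6 in all.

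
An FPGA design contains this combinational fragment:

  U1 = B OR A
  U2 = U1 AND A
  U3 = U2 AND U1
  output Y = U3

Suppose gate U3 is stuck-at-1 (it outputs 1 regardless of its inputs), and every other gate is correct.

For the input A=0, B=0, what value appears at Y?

Propagate with U3 forced: U1=0, U2=0, U3=1 [stuck-at-1].
So Y = 1. (Without the fault it would be 0.)

1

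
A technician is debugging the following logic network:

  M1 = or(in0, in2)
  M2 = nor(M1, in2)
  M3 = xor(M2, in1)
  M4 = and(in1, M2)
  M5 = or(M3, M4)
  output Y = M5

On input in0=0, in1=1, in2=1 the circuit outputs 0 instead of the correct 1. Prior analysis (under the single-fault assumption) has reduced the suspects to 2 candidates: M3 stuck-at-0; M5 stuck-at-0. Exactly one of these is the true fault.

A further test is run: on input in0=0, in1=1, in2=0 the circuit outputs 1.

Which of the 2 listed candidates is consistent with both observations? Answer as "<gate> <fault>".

M3 stuck-at-0

Evaluate each candidate on input in0=0, in1=1, in2=0:
  M3 stuck-at-0: M1=0, M2=1, M3=0 [stuck-at-0], M4=1, M5=1 → 1 — matches
  M5 stuck-at-0: M1=0, M2=1, M3=0, M4=1, M5=0 [stuck-at-0] → 0 — eliminated
Only M3 stuck-at-0 reproduces the observed 1.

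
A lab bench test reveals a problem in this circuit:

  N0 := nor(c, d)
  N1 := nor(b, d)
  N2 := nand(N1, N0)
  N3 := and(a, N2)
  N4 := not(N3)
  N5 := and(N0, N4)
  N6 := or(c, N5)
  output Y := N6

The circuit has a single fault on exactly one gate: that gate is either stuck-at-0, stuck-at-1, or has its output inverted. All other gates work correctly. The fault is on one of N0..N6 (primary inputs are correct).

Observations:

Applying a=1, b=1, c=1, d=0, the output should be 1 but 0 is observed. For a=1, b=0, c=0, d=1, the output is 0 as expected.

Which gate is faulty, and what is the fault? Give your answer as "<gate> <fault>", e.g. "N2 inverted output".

N6 stuck-at-0

Fault-free values for test 1 (a=1, b=1, c=1, d=0): N0=0, N1=0, N2=1, N3=1, N4=0, N5=0, N6=1, giving Y=1. Observed 0.
Test 1: faults giving observed 0 are {N6 stuck-at-0, N6 inverted output}.
Test 2 (a=1, b=0, c=0, d=1): fault-free N0=0, N1=0, N2=1, N3=1, N4=0, N5=0, N6=0 → 0; observed 0. Eliminates N6 inverted output.
Only N6 stuck-at-0 is consistent with every test.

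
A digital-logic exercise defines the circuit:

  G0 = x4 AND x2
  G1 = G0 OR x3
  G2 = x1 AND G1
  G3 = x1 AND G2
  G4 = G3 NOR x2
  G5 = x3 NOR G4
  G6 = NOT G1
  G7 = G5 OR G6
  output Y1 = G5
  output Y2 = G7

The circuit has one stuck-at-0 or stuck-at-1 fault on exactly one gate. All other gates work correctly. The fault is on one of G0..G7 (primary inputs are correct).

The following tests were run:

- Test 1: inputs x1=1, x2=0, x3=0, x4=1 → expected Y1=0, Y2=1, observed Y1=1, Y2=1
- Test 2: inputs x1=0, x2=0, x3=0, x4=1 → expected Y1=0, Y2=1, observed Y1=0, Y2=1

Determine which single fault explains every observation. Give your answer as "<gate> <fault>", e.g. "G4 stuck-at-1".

Fault-free values for test 1 (x1=1, x2=0, x3=0, x4=1): G0=0, G1=0, G2=0, G3=0, G4=1, G5=0, G6=1, G7=1, giving Y1=0, Y2=1. Observed Y1=1, Y2=1.
Test 1: faults giving observed Y1=1, Y2=1 are {G0 stuck-at-1, G1 stuck-at-1, G2 stuck-at-1, G3 stuck-at-1, G4 stuck-at-0, G5 stuck-at-1}.
Test 2 (x1=0, x2=0, x3=0, x4=1): fault-free G0=0, G1=0, G2=0, G3=0, G4=1, G5=0, G6=1, G7=1 → Y1=0, Y2=1; observed Y1=0, Y2=1. Eliminates G0 stuck-at-1, G1 stuck-at-1, G3 stuck-at-1, G4 stuck-at-0, G5 stuck-at-1.
Only G2 stuck-at-1 is consistent with every test.

G2 stuck-at-1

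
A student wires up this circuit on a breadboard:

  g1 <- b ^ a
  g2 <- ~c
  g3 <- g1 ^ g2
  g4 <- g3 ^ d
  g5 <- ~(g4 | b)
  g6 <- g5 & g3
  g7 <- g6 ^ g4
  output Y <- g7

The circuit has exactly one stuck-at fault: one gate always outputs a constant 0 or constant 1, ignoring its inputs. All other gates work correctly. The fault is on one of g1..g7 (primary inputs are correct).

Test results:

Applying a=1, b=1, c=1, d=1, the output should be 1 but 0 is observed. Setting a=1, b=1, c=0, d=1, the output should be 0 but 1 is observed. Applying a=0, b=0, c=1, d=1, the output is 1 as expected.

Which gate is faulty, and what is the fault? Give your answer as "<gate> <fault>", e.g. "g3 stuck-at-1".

g1 stuck-at-1

Fault-free values for test 1 (a=1, b=1, c=1, d=1): g1=0, g2=0, g3=0, g4=1, g5=0, g6=0, g7=1, giving Y=1. Observed 0.
Test 1: faults giving observed 0 are {g1 stuck-at-1, g2 stuck-at-1, g3 stuck-at-1, g4 stuck-at-0, g6 stuck-at-1, g7 stuck-at-0}.
Test 2 (a=1, b=1, c=0, d=1): fault-free g1=0, g2=1, g3=1, g4=0, g5=0, g6=0, g7=0 → 0; observed 1. Eliminates g2 stuck-at-1, g3 stuck-at-1, g4 stuck-at-0, g7 stuck-at-0.
Test 3 (a=0, b=0, c=1, d=1): fault-free g1=0, g2=0, g3=0, g4=1, g5=0, g6=0, g7=1 → 1; observed 1. Eliminates g6 stuck-at-1.
Only g1 stuck-at-1 is consistent with every test.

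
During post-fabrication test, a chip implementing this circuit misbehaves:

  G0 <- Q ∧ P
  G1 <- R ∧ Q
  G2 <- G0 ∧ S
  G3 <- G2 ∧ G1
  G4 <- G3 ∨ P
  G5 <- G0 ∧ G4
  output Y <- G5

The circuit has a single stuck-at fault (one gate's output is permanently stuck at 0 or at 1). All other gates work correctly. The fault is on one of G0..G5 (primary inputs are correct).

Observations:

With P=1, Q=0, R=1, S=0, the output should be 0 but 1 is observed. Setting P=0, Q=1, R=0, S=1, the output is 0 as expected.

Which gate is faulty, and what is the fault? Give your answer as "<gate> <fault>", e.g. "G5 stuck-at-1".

G0 stuck-at-1

Fault-free values for test 1 (P=1, Q=0, R=1, S=0): G0=0, G1=0, G2=0, G3=0, G4=1, G5=0, giving Y=0. Observed 1.
Test 1: faults giving observed 1 are {G0 stuck-at-1, G5 stuck-at-1}.
Test 2 (P=0, Q=1, R=0, S=1): fault-free G0=0, G1=0, G2=0, G3=0, G4=0, G5=0 → 0; observed 0. Eliminates G5 stuck-at-1.
Only G0 stuck-at-1 is consistent with every test.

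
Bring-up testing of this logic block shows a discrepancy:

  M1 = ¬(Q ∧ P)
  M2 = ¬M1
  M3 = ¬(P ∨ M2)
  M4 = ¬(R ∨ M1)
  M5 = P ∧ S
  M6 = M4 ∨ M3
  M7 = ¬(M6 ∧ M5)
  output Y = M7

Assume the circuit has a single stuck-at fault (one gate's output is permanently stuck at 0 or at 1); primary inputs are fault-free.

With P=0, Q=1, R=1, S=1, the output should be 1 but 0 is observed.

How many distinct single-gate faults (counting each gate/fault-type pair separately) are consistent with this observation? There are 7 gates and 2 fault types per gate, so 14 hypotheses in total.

Fault-free: M1=1, M2=0, M3=1, M4=0, M5=0, M6=1, M7=1 → 1. Observed 0.
  M1 stuck-at-0: output 1 ✗
  M1 stuck-at-1: output 1 ✗
  M2 stuck-at-0: output 1 ✗
  M2 stuck-at-1: output 1 ✗
  M3 stuck-at-0: output 1 ✗
  M3 stuck-at-1: output 1 ✗
  M4 stuck-at-0: output 1 ✗
  M4 stuck-at-1: output 1 ✗
  M5 stuck-at-0: output 1 ✗
  M5 stuck-at-1: output 0 ✓
  M6 stuck-at-0: output 1 ✗
  M6 stuck-at-1: output 1 ✗
  M7 stuck-at-0: output 0 ✓
  M7 stuck-at-1: output 1 ✗
Consistent faults: {M5 stuck-at-1, M7 stuck-at-0} — 2 in all.

2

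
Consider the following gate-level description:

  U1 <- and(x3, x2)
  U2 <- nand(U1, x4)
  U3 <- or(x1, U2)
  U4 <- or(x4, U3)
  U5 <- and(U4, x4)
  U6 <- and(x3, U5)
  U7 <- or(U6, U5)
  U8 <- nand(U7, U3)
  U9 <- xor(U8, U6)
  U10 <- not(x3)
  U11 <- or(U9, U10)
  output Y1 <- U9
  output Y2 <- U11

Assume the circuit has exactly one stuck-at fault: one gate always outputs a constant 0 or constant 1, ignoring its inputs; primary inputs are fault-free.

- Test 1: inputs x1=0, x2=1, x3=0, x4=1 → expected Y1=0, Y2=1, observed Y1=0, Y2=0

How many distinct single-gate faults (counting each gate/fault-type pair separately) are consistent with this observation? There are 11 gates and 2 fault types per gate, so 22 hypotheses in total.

Fault-free: U1=0, U2=1, U3=1, U4=1, U5=1, U6=0, U7=1, U8=0, U9=0, U10=1, U11=1 → Y1=0, Y2=1. Observed Y1=0, Y2=0.
  U1: none of the 2 fault types match ✗
  U2: none of the 2 fault types match ✗
  U3: none of the 2 fault types match ✗
  U4: none of the 2 fault types match ✗
  U5: none of the 2 fault types match ✗
  U6: none of the 2 fault types match ✗
  U7: none of the 2 fault types match ✗
  U8: none of the 2 fault types match ✗
  U9: none of the 2 fault types match ✗
  U10: stuck-at-0 ✓; others ✗
  U11: stuck-at-0 ✓; others ✗
Consistent faults: {U10 stuck-at-0, U11 stuck-at-0} — 2 in all.

2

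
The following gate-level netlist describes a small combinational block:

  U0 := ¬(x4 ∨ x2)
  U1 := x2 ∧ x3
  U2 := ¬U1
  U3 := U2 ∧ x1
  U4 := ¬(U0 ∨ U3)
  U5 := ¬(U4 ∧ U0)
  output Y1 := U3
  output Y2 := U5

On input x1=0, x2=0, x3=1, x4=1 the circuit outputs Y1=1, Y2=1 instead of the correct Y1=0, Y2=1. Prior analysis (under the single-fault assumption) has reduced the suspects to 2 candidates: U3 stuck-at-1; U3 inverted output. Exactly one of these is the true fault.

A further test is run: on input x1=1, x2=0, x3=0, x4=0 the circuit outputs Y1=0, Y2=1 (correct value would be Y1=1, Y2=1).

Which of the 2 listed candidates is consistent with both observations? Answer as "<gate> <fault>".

U3 inverted output

Evaluate each candidate on input x1=1, x2=0, x3=0, x4=0:
  U3 stuck-at-1: U0=1, U1=0, U2=1, U3=1 [stuck-at-1], U4=0, U5=1 → Y1=1, Y2=1 — eliminated
  U3 inverted output: U0=1, U1=0, U2=1, U3=0 [inverted output], U4=0, U5=1 → Y1=0, Y2=1 — matches
Only U3 inverted output reproduces the observed Y1=0, Y2=1.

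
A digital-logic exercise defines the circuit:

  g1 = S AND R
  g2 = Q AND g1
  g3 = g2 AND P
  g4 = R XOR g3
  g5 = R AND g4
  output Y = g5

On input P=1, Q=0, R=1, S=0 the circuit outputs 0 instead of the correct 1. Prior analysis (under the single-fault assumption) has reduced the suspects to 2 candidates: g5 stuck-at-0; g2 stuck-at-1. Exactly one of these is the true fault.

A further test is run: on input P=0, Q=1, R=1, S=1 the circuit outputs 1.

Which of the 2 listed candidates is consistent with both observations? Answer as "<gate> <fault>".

Evaluate each candidate on input P=0, Q=1, R=1, S=1:
  g5 stuck-at-0: g1=1, g2=1, g3=0, g4=1, g5=0 [stuck-at-0] → 0 — eliminated
  g2 stuck-at-1: g1=1, g2=1 [stuck-at-1], g3=0, g4=1, g5=1 → 1 — matches
Only g2 stuck-at-1 reproduces the observed 1.

g2 stuck-at-1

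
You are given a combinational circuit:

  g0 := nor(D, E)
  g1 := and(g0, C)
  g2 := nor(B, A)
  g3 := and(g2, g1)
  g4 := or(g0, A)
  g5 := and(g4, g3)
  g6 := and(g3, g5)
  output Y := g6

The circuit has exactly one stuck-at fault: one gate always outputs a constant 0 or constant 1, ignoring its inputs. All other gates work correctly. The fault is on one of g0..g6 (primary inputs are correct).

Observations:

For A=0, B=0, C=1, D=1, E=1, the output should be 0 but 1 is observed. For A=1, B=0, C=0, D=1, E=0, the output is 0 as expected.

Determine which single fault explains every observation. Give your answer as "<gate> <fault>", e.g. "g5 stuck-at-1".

Fault-free values for test 1 (A=0, B=0, C=1, D=1, E=1): g0=0, g1=0, g2=1, g3=0, g4=0, g5=0, g6=0, giving Y=0. Observed 1.
Test 1: faults giving observed 1 are {g0 stuck-at-1, g6 stuck-at-1}.
Test 2 (A=1, B=0, C=0, D=1, E=0): fault-free g0=0, g1=0, g2=0, g3=0, g4=1, g5=0, g6=0 → 0; observed 0. Eliminates g6 stuck-at-1.
Only g0 stuck-at-1 is consistent with every test.

g0 stuck-at-1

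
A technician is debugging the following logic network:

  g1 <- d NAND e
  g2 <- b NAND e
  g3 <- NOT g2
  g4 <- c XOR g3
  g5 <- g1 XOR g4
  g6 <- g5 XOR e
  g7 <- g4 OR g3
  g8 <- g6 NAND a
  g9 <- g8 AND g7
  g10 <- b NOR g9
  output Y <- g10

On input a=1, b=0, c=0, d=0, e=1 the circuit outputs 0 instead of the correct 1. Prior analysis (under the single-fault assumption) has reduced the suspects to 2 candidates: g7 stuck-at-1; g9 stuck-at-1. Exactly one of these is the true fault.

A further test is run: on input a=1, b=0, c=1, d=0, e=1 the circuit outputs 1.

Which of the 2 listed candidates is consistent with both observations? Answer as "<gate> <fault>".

g7 stuck-at-1

Evaluate each candidate on input a=1, b=0, c=1, d=0, e=1:
  g7 stuck-at-1: g1=1, g2=1, g3=0, g4=1, g5=0, g6=1, g7=1 [stuck-at-1], g8=0, g9=0, g10=1 → 1 — matches
  g9 stuck-at-1: g1=1, g2=1, g3=0, g4=1, g5=0, g6=1, g7=1, g8=0, g9=1 [stuck-at-1], g10=0 → 0 — eliminated
Only g7 stuck-at-1 reproduces the observed 1.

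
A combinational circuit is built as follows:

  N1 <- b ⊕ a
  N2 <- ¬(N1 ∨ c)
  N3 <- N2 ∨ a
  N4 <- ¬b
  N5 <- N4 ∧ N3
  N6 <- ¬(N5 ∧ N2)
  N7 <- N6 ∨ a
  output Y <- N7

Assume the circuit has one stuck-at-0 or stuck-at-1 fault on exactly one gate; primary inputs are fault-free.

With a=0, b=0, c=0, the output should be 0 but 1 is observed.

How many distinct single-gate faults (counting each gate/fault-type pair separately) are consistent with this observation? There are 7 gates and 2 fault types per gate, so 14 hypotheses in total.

Fault-free: N1=0, N2=1, N3=1, N4=1, N5=1, N6=0, N7=0 → 0. Observed 1.
  N1 stuck-at-0: output 0 ✗
  N1 stuck-at-1: output 1 ✓
  N2 stuck-at-0: output 1 ✓
  N2 stuck-at-1: output 0 ✗
  N3 stuck-at-0: output 1 ✓
  N3 stuck-at-1: output 0 ✗
  N4 stuck-at-0: output 1 ✓
  N4 stuck-at-1: output 0 ✗
  N5 stuck-at-0: output 1 ✓
  N5 stuck-at-1: output 0 ✗
  N6 stuck-at-0: output 0 ✗
  N6 stuck-at-1: output 1 ✓
  N7 stuck-at-0: output 0 ✗
  N7 stuck-at-1: output 1 ✓
Consistent faults: {N1 stuck-at-1, N2 stuck-at-0, N3 stuck-at-0, N4 stuck-at-0, N5 stuck-at-0, N6 stuck-at-1, N7 stuck-at-1} — 7 in all.

7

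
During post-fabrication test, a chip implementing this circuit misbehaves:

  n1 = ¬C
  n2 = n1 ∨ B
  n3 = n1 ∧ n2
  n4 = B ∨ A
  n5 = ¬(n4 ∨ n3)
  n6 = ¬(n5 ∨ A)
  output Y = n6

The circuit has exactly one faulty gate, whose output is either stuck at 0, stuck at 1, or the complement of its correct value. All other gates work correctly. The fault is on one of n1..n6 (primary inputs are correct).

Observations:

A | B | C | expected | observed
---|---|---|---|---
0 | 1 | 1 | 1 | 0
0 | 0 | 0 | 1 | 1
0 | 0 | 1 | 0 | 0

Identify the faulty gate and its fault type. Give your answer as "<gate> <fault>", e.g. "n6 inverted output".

n4 stuck-at-0

Fault-free values for test 1 (A=0, B=1, C=1): n1=0, n2=1, n3=0, n4=1, n5=0, n6=1, giving Y=1. Observed 0.
Test 1: faults giving observed 0 are {n4 stuck-at-0, n4 inverted output, n5 stuck-at-1, n5 inverted output, n6 stuck-at-0, n6 inverted output}.
Test 2 (A=0, B=0, C=0): fault-free n1=1, n2=1, n3=1, n4=0, n5=0, n6=1 → 1; observed 1. Eliminates n5 stuck-at-1, n5 inverted output, n6 stuck-at-0, n6 inverted output.
Test 3 (A=0, B=0, C=1): fault-free n1=0, n2=0, n3=0, n4=0, n5=1, n6=0 → 0; observed 0. Eliminates n4 inverted output.
Only n4 stuck-at-0 is consistent with every test.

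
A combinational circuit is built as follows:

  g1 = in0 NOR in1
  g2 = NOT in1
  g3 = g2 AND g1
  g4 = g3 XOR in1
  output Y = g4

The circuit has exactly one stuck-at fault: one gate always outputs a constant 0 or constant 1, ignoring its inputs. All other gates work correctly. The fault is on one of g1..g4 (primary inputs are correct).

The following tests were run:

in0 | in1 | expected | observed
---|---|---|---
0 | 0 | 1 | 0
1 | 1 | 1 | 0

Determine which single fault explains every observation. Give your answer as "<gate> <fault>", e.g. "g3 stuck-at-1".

Fault-free values for test 1 (in0=0, in1=0): g1=1, g2=1, g3=1, g4=1, giving Y=1. Observed 0.
Test 1: faults giving observed 0 are {g1 stuck-at-0, g2 stuck-at-0, g3 stuck-at-0, g4 stuck-at-0}.
Test 2 (in0=1, in1=1): fault-free g1=0, g2=0, g3=0, g4=1 → 1; observed 0. Eliminates g1 stuck-at-0, g2 stuck-at-0, g3 stuck-at-0.
Only g4 stuck-at-0 is consistent with every test.

g4 stuck-at-0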